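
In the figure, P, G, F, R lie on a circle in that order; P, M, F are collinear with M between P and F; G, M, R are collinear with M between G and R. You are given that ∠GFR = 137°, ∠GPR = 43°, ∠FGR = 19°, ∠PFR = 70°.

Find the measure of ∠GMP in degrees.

1. ∠FRG = 24°  [△GFR]
2. ∠PGR = 70°  [same arc PR]
3. ∠FPG = 24°  [same arc GF]
4. ∠GMP = 86°  [△PMG]

∠GMP = 86°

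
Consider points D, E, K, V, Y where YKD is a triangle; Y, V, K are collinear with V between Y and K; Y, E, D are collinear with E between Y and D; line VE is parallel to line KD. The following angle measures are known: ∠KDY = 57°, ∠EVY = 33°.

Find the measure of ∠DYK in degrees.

1. ∠VEY = 57°  [VE∥KD, corresponding at E]
2. ∠EYV = 90°  [△YVE]
3. ∠DYK = 90°  [V on YK, E on YD]

∠DYK = 90°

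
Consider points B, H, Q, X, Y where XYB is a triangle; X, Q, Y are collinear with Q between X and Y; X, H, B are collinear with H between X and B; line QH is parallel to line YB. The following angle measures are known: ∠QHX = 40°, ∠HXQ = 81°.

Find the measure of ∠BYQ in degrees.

1. ∠HQX = 59°  [△XQH]
2. ∠HQY = 121°  [linear pair at Q on XY]
3. ∠BYQ = 59°  [QH∥YB, co-interior at Y–Q]

∠BYQ = 59°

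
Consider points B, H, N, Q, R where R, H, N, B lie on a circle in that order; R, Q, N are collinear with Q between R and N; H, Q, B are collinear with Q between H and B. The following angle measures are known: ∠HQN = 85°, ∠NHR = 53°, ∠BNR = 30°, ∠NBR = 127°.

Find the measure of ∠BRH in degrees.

1. ∠BQR = 85°  [vertical angles at Q]
2. ∠BHR = 30°  [same arc RB]
3. ∠BRN = 23°  [△RNB]
4. ∠HBR = 72°  [△RQB]
5. ∠BRH = 78°  [△RHB]

∠BRH = 78°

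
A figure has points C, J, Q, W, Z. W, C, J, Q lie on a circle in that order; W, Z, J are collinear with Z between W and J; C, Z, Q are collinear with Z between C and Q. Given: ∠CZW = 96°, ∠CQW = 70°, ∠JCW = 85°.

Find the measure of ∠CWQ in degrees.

1. ∠CJW = 70°  [same arc WC]
2. ∠CWJ = 25°  [△WCJ]
3. ∠QCW = 59°  [△WZC]
4. ∠CWQ = 51°  [△WCQ]

∠CWQ = 51°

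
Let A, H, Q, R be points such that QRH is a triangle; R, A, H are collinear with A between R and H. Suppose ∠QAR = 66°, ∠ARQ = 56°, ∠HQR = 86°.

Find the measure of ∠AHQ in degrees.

1. ∠HRQ = 56°  [A on ray RH]
2. ∠QHR = 38°  [△QRH]
3. ∠AHQ = 38°  [A on ray HR]

∠AHQ = 38°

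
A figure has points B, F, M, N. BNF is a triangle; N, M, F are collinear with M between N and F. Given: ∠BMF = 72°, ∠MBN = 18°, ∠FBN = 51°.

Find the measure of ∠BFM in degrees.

∠BFM = 75°

1. ∠BMN = 108°  [linear pair at M on NF]
2. ∠BNM = 54°  [△BNM]
3. ∠BNF = 54°  [M on ray NF]
4. ∠BFN = 75°  [△BNF]
5. ∠BFM = 75°  [M on ray FN]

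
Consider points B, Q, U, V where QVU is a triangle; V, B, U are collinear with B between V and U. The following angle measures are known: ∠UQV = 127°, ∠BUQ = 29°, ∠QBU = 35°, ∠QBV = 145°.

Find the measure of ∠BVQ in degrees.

∠BVQ = 24°

1. ∠QUV = 29°  [B on ray UV]
2. ∠QVU = 24°  [△QVU]
3. ∠BVQ = 24°  [B on ray VU]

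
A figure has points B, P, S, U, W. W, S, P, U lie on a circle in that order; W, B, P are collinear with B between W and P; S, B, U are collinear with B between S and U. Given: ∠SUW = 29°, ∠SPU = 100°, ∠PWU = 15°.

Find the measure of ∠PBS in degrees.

∠PBS = 136°

1. ∠SPW = 29°  [same arc WS]
2. ∠PSU = 15°  [same arc PU]
3. ∠PBS = 136°  [△SBP]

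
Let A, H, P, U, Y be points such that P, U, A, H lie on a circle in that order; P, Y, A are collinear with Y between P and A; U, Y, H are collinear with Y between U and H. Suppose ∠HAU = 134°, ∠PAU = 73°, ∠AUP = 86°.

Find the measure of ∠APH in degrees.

∠APH = 25°

1. ∠HPU = 46°  [cyclic PUAH, opposite ∠P+∠A]
2. ∠PHU = 73°  [same arc PU]
3. ∠AHP = 94°  [cyclic PUAH, opposite ∠U+∠H]
4. ∠HUP = 61°  [△PUH]
5. ∠HAP = 61°  [same arc PH]
6. ∠APH = 25°  [△PAH]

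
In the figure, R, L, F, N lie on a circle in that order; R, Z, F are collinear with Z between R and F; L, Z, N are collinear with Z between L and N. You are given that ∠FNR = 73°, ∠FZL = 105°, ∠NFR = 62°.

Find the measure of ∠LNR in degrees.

1. ∠FRN = 45°  [△RFN]
2. ∠NZR = 105°  [vertical angles at Z]
3. ∠LNR = 30°  [△RZN]

∠LNR = 30°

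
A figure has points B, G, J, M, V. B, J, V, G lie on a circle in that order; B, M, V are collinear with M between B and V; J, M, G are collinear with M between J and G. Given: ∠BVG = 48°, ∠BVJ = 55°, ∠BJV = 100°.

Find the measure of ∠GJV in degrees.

∠GJV = 52°

1. ∠BJG = 48°  [same arc BG]
2. ∠BGJ = 55°  [same arc BJ]
3. ∠JBV = 25°  [△BJV]
4. ∠GBJ = 77°  [△BJG]
5. ∠JGV = 25°  [same arc JV]
6. ∠GVJ = 103°  [cyclic BJVG, opposite ∠B+∠V]
7. ∠GJV = 52°  [△JVG]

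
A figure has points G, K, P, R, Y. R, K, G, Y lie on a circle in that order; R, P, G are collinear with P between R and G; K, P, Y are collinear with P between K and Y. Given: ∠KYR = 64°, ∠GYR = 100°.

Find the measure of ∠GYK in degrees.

1. ∠KGR = 64°  [same arc RK]
2. ∠GKR = 80°  [cyclic RKGY, opposite ∠K+∠Y]
3. ∠GRK = 36°  [△RKG]
4. ∠GYK = 36°  [same arc KG]

∠GYK = 36°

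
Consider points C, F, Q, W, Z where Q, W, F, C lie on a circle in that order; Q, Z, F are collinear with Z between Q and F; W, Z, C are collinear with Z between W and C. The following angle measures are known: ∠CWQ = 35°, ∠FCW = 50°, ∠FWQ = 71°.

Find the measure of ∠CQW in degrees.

∠CQW = 86°

1. ∠FQW = 50°  [same arc WF]
2. ∠QFW = 59°  [△QWF]
3. ∠QCW = 59°  [same arc QW]
4. ∠CQW = 86°  [△QWC]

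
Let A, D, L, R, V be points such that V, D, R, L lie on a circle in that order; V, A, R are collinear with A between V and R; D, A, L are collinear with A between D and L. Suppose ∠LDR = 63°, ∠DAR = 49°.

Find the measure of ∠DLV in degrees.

∠DLV = 68°

1. ∠LVR = 63°  [same arc RL]
2. ∠LAV = 49°  [vertical angles at A]
3. ∠DLV = 68°  [△VAL]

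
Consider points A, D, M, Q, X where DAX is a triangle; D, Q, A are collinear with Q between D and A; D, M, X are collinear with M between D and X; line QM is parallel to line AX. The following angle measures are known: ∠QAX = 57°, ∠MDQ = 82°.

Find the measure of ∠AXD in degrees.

∠AXD = 41°

1. ∠DAX = 57°  [Q on ray AD]
2. ∠ADX = 82°  [Q on DA, M on DX]
3. ∠AXD = 41°  [△DAX]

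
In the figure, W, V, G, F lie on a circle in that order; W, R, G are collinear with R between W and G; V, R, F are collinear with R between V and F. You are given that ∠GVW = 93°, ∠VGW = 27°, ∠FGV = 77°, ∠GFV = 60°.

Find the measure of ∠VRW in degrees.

∠VRW = 70°

1. ∠GWV = 60°  [△WVG]
2. ∠VFW = 27°  [same arc WV]
3. ∠FWV = 103°  [cyclic WVGF, opposite ∠W+∠G]
4. ∠FVW = 50°  [△WVF]
5. ∠VRW = 70°  [△WRV]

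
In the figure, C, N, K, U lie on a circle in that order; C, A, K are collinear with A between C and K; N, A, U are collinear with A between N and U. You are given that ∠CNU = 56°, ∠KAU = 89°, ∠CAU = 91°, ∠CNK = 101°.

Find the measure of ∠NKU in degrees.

1. ∠CKU = 56°  [same arc CU]
2. ∠KUN = 35°  [△KAU]
3. ∠CUK = 79°  [cyclic CNKU, opposite ∠N+∠U]
4. ∠KCU = 45°  [△CKU]
5. ∠KNU = 45°  [same arc KU]
6. ∠NKU = 100°  [△NKU]

∠NKU = 100°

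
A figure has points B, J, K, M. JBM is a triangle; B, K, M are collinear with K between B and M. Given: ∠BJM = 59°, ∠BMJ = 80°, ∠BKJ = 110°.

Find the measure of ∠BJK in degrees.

1. ∠JBM = 41°  [△JBM]
2. ∠JBK = 41°  [K on ray BM]
3. ∠BJK = 29°  [△JBK]

∠BJK = 29°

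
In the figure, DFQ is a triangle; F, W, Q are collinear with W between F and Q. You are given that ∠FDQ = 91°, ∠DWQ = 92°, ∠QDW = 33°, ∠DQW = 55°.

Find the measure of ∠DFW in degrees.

1. ∠DQF = 55°  [W on ray QF]
2. ∠DFQ = 34°  [△DFQ]
3. ∠DFW = 34°  [W on ray FQ]

∠DFW = 34°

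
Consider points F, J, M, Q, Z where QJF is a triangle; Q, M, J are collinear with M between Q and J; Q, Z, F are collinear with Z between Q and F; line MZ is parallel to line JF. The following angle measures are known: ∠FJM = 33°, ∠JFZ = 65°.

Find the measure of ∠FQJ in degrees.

∠FQJ = 82°

1. ∠FJQ = 33°  [M on ray JQ]
2. ∠JFQ = 65°  [Z on ray FQ]
3. ∠FQJ = 82°  [△QJF]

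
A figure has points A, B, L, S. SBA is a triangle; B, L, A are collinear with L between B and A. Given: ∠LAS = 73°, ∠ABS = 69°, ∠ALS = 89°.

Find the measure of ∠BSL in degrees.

1. ∠LBS = 69°  [L on ray BA]
2. ∠BLS = 91°  [linear pair at L on BA]
3. ∠BSL = 20°  [△SBL]

∠BSL = 20°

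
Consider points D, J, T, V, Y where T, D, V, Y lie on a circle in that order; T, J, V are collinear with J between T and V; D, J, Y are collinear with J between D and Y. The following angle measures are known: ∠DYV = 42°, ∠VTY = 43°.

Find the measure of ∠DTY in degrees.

1. ∠VDY = 43°  [same arc VY]
2. ∠DVY = 95°  [△DVY]
3. ∠DTY = 85°  [cyclic TDVY, opposite ∠T+∠V]

∠DTY = 85°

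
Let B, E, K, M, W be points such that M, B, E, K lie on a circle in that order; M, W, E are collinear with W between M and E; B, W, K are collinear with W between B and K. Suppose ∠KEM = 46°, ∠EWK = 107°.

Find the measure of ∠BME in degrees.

∠BME = 27°

1. ∠KBM = 46°  [same arc MK]
2. ∠BWM = 107°  [vertical angles at W]
3. ∠BME = 27°  [△MWB]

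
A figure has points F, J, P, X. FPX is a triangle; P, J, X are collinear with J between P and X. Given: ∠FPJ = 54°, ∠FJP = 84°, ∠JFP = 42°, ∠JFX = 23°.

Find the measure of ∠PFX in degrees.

1. ∠FPX = 54°  [J on ray PX]
2. ∠FJX = 96°  [linear pair at J on PX]
3. ∠FXJ = 61°  [△FJX]
4. ∠FXP = 61°  [J on ray XP]
5. ∠PFX = 65°  [△FPX]

∠PFX = 65°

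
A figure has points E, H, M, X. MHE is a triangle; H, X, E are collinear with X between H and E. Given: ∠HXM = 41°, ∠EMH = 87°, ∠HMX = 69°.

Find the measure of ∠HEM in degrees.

1. ∠MHX = 70°  [△MHX]
2. ∠EHM = 70°  [X on ray HE]
3. ∠HEM = 23°  [△MHE]

∠HEM = 23°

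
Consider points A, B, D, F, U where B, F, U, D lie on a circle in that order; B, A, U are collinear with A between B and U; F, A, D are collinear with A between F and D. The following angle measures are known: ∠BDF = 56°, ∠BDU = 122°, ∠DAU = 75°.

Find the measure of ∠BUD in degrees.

1. ∠BUF = 56°  [same arc BF]
2. ∠BFU = 58°  [cyclic BFUD, opposite ∠F+∠D]
3. ∠BAF = 75°  [vertical angles at A]
4. ∠FBU = 66°  [△BFU]
5. ∠BFD = 39°  [△BAF]
6. ∠BUD = 39°  [same arc BD]

∠BUD = 39°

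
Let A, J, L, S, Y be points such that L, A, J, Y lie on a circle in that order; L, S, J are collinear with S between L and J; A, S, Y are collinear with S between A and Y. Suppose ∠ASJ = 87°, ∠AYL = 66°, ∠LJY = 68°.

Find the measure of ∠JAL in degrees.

∠JAL = 95°

1. ∠ASL = 93°  [linear pair at S on LJ]
2. ∠AJL = 66°  [same arc LA]
3. ∠LAY = 68°  [same arc LY]
4. ∠ALJ = 19°  [△LSA]
5. ∠JAL = 95°  [△LAJ]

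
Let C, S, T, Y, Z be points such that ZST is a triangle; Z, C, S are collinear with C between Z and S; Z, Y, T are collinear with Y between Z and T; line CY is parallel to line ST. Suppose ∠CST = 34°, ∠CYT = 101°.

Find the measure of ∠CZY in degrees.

1. ∠TSZ = 34°  [C on ray SZ]
2. ∠CYZ = 79°  [linear pair at Y on ZT]
3. ∠YCZ = 34°  [CY∥ST, corresponding at C]
4. ∠CZY = 67°  [△ZCY]

∠CZY = 67°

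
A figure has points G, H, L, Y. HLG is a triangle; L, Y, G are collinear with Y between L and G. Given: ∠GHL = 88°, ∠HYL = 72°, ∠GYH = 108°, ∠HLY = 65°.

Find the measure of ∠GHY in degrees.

∠GHY = 45°

1. ∠GLH = 65°  [Y on ray LG]
2. ∠HGL = 27°  [△HLG]
3. ∠HGY = 27°  [Y on ray GL]
4. ∠GHY = 45°  [△HYG]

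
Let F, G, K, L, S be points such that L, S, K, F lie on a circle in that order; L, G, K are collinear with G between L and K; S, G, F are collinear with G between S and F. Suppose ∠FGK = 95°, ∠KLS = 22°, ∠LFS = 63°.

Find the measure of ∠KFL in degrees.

∠KFL = 85°

1. ∠FGL = 85°  [linear pair at G on LK]
2. ∠KFS = 22°  [same arc SK]
3. ∠FLK = 32°  [△LGF]
4. ∠FKL = 63°  [△KGF]
5. ∠KFL = 85°  [△LKF]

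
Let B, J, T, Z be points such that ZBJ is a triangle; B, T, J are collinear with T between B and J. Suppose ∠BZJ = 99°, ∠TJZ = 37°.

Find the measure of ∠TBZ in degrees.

∠TBZ = 44°

1. ∠BJZ = 37°  [T on ray JB]
2. ∠JBZ = 44°  [△ZBJ]
3. ∠TBZ = 44°  [T on ray BJ]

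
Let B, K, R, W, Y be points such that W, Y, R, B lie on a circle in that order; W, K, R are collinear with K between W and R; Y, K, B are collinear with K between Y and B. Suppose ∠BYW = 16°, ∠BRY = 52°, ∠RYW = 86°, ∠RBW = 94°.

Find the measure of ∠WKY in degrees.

1. ∠BRW = 16°  [same arc WB]
2. ∠BWY = 128°  [cyclic WYRB, opposite ∠W+∠R]
3. ∠BWR = 70°  [△WRB]
4. ∠WBY = 36°  [△WYB]
5. ∠BYR = 70°  [same arc RB]
6. ∠WRY = 36°  [same arc WY]
7. ∠RKY = 74°  [△YKR]
8. ∠WKY = 106°  [linear pair at K on WR]

∠WKY = 106°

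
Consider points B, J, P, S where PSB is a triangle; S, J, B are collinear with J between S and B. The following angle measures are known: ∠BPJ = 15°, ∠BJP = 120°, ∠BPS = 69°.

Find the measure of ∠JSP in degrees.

1. ∠JBP = 45°  [△PJB]
2. ∠PBS = 45°  [J on ray BS]
3. ∠BSP = 66°  [△PSB]
4. ∠JSP = 66°  [J on ray SB]

∠JSP = 66°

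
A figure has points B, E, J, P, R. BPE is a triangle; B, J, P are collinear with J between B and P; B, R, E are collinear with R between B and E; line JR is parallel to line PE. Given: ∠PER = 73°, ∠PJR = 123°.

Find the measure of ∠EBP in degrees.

1. ∠BEP = 73°  [R on ray EB]
2. ∠BJR = 57°  [linear pair at J on BP]
3. ∠BRJ = 73°  [JR∥PE, corresponding at R]
4. ∠JBR = 50°  [△BJR]
5. ∠EBP = 50°  [J on BP, R on BE]

∠EBP = 50°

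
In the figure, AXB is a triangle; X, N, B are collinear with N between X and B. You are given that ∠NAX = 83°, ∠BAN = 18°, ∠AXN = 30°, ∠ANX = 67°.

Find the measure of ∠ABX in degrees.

1. ∠ANB = 113°  [linear pair at N on XB]
2. ∠ABN = 49°  [△ANB]
3. ∠ABX = 49°  [N on ray BX]

∠ABX = 49°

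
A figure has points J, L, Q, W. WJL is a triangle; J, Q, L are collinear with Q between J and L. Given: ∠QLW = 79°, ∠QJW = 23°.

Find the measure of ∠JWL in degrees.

∠JWL = 78°

1. ∠JLW = 79°  [Q on ray LJ]
2. ∠LJW = 23°  [Q on ray JL]
3. ∠JWL = 78°  [△WJL]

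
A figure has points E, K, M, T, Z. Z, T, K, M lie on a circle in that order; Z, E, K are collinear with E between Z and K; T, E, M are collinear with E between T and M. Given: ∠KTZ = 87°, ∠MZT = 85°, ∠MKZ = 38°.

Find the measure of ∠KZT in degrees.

∠KZT = 36°

1. ∠MTZ = 38°  [same arc ZM]
2. ∠TMZ = 57°  [△ZTM]
3. ∠TKZ = 57°  [same arc ZT]
4. ∠KZT = 36°  [△ZTK]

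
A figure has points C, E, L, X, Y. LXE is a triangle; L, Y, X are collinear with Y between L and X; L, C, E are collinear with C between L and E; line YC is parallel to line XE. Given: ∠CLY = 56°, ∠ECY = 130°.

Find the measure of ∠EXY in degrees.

∠EXY = 74°

1. ∠LCY = 50°  [linear pair at C on LE]
2. ∠CYL = 74°  [△LYC]
3. ∠CYX = 106°  [linear pair at Y on LX]
4. ∠EXY = 74°  [YC∥XE, co-interior at X–Y]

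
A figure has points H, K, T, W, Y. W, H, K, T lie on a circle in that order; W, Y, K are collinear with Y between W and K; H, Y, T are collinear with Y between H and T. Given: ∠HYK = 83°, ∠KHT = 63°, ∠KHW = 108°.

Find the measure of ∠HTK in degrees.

∠HTK = 38°

1. ∠HKW = 34°  [△HYK]
2. ∠HWK = 38°  [△WHK]
3. ∠HTK = 38°  [same arc HK]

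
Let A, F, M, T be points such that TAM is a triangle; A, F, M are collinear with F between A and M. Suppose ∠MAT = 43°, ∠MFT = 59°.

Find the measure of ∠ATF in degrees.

1. ∠FAT = 43°  [F on ray AM]
2. ∠AFT = 121°  [linear pair at F on AM]
3. ∠ATF = 16°  [△TAF]

∠ATF = 16°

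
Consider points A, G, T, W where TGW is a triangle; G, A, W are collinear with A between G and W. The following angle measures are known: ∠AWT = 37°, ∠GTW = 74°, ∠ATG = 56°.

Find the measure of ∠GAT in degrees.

∠GAT = 55°

1. ∠GWT = 37°  [A on ray WG]
2. ∠TGW = 69°  [△TGW]
3. ∠AGT = 69°  [A on ray GW]
4. ∠GAT = 55°  [△TGA]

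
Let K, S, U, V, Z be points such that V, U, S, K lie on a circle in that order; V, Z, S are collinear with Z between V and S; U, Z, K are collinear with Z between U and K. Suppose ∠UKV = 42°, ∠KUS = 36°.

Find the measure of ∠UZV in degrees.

∠UZV = 78°

1. ∠USV = 42°  [same arc VU]
2. ∠SZU = 102°  [△UZS]
3. ∠UZV = 78°  [linear pair at Z on VS]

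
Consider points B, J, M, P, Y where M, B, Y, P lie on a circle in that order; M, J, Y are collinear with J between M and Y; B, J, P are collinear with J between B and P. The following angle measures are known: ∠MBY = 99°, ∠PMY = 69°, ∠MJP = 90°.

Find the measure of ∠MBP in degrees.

∠MBP = 30°

1. ∠MPY = 81°  [cyclic MBYP, opposite ∠B+∠P]
2. ∠MYP = 30°  [△MYP]
3. ∠MBP = 30°  [same arc MP]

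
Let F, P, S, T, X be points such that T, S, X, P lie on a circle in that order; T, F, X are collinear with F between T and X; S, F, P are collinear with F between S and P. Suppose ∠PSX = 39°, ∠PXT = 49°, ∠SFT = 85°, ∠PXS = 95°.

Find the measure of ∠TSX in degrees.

1. ∠PTX = 39°  [same arc XP]
2. ∠TPX = 92°  [△TXP]
3. ∠TSX = 88°  [cyclic TSXP, opposite ∠S+∠P]

∠TSX = 88°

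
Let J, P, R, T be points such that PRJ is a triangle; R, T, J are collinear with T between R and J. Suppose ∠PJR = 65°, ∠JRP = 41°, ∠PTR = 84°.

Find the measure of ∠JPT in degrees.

1. ∠PJT = 65°  [T on ray JR]
2. ∠JTP = 96°  [linear pair at T on RJ]
3. ∠JPT = 19°  [△PTJ]

∠JPT = 19°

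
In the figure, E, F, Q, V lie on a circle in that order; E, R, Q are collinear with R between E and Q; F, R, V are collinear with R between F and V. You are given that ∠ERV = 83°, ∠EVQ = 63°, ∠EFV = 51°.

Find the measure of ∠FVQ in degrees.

1. ∠QRV = 97°  [linear pair at R on EQ]
2. ∠EQV = 51°  [same arc EV]
3. ∠FVQ = 32°  [△QRV]

∠FVQ = 32°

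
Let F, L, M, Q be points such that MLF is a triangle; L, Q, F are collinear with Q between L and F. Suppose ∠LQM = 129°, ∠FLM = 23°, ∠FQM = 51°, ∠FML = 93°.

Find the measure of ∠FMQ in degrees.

∠FMQ = 65°

1. ∠LFM = 64°  [△MLF]
2. ∠MFQ = 64°  [Q on ray FL]
3. ∠FMQ = 65°  [△MQF]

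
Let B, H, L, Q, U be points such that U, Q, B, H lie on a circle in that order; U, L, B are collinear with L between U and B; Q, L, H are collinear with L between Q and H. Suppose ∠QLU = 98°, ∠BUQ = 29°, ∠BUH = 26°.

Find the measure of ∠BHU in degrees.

∠BHU = 101°

1. ∠BLH = 98°  [vertical angles at L]
2. ∠BHQ = 29°  [same arc QB]
3. ∠HBU = 53°  [△BLH]
4. ∠BHU = 101°  [△UBH]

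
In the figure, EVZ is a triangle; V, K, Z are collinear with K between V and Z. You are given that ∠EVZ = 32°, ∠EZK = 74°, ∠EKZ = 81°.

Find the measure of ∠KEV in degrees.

∠KEV = 49°

1. ∠EVK = 32°  [K on ray VZ]
2. ∠EKV = 99°  [linear pair at K on VZ]
3. ∠KEV = 49°  [△EVK]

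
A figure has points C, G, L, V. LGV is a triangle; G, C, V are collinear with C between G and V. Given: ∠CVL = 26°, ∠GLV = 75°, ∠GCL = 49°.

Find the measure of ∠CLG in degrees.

1. ∠GVL = 26°  [C on ray VG]
2. ∠LGV = 79°  [△LGV]
3. ∠CGL = 79°  [C on ray GV]
4. ∠CLG = 52°  [△LGC]

∠CLG = 52°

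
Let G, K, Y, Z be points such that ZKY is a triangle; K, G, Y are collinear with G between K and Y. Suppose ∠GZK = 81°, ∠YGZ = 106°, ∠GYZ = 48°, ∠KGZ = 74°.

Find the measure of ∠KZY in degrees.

1. ∠GKZ = 25°  [△ZKG]
2. ∠KYZ = 48°  [G on ray YK]
3. ∠YKZ = 25°  [G on ray KY]
4. ∠KZY = 107°  [△ZKY]

∠KZY = 107°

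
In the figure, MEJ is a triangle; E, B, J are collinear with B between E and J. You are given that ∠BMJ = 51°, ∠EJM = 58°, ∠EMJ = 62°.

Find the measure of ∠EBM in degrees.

∠EBM = 109°

1. ∠BJM = 58°  [B on ray JE]
2. ∠JBM = 71°  [△MBJ]
3. ∠EBM = 109°  [linear pair at B on EJ]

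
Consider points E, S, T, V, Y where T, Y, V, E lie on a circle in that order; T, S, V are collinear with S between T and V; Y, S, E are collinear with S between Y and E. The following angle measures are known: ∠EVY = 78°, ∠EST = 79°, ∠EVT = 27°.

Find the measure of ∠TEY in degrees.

∠TEY = 51°

1. ∠ETY = 102°  [cyclic TYVE, opposite ∠T+∠V]
2. ∠EYT = 27°  [same arc TE]
3. ∠TEY = 51°  [△TYE]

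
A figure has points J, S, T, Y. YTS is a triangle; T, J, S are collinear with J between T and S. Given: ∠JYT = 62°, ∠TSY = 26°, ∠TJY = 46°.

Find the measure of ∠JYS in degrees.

1. ∠JSY = 26°  [J on ray ST]
2. ∠SJY = 134°  [linear pair at J on TS]
3. ∠JYS = 20°  [△YJS]

∠JYS = 20°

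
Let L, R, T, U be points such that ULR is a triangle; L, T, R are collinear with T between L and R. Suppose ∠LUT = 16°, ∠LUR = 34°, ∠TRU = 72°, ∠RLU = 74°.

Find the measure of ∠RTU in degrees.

∠RTU = 90°

1. ∠TLU = 74°  [T on ray LR]
2. ∠LTU = 90°  [△ULT]
3. ∠RTU = 90°  [linear pair at T on LR]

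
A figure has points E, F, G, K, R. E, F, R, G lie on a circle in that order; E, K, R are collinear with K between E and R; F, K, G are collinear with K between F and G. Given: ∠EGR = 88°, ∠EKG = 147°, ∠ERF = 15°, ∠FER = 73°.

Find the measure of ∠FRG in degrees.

1. ∠FKR = 147°  [vertical angles at K]
2. ∠GFR = 18°  [△FKR]
3. ∠FGR = 73°  [same arc FR]
4. ∠FRG = 89°  [△FRG]

∠FRG = 89°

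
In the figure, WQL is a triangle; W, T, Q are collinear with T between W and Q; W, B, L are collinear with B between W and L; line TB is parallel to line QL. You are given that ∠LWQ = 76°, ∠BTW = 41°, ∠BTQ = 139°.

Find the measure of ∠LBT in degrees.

1. ∠BWT = 76°  [T on WQ, B on WL]
2. ∠TBW = 63°  [△WTB]
3. ∠LBT = 117°  [linear pair at B on WL]

∠LBT = 117°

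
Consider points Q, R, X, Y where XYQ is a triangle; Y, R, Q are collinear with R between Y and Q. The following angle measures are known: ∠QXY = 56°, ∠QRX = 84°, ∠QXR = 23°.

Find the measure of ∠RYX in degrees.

∠RYX = 51°

1. ∠RQX = 73°  [△XRQ]
2. ∠XQY = 73°  [R on ray QY]
3. ∠QYX = 51°  [△XYQ]
4. ∠RYX = 51°  [R on ray YQ]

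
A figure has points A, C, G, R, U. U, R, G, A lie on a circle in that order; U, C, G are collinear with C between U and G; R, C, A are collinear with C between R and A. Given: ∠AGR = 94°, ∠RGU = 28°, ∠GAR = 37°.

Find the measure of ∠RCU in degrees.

1. ∠ARG = 49°  [△RGA]
2. ∠GCR = 103°  [△RCG]
3. ∠RCU = 77°  [linear pair at C on UG]

∠RCU = 77°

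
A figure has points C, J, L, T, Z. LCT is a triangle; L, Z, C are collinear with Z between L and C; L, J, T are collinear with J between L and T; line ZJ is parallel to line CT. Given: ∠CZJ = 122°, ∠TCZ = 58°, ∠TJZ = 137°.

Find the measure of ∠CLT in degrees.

∠CLT = 79°

1. ∠JZL = 58°  [linear pair at Z on LC]
2. ∠LJZ = 43°  [linear pair at J on LT]
3. ∠JLZ = 79°  [△LZJ]
4. ∠CLT = 79°  [Z on LC, J on LT]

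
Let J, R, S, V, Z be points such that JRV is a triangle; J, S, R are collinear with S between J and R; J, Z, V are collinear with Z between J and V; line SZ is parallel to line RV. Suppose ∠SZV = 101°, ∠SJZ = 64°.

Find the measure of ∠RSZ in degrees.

1. ∠JZS = 79°  [linear pair at Z on JV]
2. ∠JSZ = 37°  [△JSZ]
3. ∠RSZ = 143°  [linear pair at S on JR]

∠RSZ = 143°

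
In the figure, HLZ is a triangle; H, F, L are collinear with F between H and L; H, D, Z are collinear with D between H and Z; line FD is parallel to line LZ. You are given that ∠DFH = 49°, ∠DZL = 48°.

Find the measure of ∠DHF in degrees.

1. ∠HLZ = 49°  [FD∥LZ, corresponding at F]
2. ∠HZL = 48°  [D on ray ZH]
3. ∠LHZ = 83°  [△HLZ]
4. ∠DHF = 83°  [F on HL, D on HZ]

∠DHF = 83°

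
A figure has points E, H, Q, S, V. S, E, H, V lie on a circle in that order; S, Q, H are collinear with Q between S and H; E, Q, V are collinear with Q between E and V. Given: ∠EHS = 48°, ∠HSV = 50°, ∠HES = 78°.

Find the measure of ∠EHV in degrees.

∠EHV = 76°

1. ∠ESH = 54°  [△SEH]
2. ∠HEV = 50°  [same arc HV]
3. ∠EVH = 54°  [same arc EH]
4. ∠EHV = 76°  [△EHV]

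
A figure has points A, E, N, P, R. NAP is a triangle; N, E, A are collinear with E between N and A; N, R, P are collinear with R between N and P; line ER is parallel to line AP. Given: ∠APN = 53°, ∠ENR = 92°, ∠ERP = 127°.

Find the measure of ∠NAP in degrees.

∠NAP = 35°

1. ∠ERN = 53°  [ER∥AP, corresponding at R]
2. ∠NER = 35°  [△NER]
3. ∠NAP = 35°  [ER∥AP, corresponding at E]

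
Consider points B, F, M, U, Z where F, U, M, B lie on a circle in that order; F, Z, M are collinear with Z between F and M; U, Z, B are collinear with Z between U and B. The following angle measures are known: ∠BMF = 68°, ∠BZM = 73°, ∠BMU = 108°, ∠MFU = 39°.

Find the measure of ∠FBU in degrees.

∠FBU = 40°

1. ∠BUF = 68°  [same arc FB]
2. ∠BFU = 72°  [cyclic FUMB, opposite ∠F+∠M]
3. ∠FBU = 40°  [△FUB]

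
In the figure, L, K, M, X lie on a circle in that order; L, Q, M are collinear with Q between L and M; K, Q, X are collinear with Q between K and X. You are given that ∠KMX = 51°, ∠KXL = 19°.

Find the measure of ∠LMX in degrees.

1. ∠KLX = 129°  [cyclic LKMX, opposite ∠L+∠M]
2. ∠LKX = 32°  [△LKX]
3. ∠LMX = 32°  [same arc LX]

∠LMX = 32°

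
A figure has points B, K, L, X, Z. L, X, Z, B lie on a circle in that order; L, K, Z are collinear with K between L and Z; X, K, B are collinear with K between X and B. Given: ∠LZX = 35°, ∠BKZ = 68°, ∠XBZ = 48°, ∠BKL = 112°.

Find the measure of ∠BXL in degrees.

∠BXL = 64°

1. ∠LKX = 68°  [vertical angles at K]
2. ∠XLZ = 48°  [same arc XZ]
3. ∠BXL = 64°  [△LKX]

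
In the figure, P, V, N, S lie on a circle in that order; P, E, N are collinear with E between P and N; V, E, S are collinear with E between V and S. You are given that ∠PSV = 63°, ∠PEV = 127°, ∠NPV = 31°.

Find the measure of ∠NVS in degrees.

1. ∠PNV = 63°  [same arc PV]
2. ∠NEV = 53°  [linear pair at E on PN]
3. ∠NVS = 64°  [△VEN]

∠NVS = 64°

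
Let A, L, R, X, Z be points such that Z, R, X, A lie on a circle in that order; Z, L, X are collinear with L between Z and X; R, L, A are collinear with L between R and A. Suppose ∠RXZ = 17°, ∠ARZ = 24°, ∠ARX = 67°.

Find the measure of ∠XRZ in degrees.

1. ∠AXZ = 24°  [same arc ZA]
2. ∠AZX = 67°  [same arc XA]
3. ∠XAZ = 89°  [△ZXA]
4. ∠XRZ = 91°  [cyclic ZRXA, opposite ∠R+∠A]

∠XRZ = 91°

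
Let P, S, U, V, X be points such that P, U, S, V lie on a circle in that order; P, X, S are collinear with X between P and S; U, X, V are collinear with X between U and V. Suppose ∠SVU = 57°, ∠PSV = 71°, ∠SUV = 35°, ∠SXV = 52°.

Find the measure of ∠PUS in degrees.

∠PUS = 106°

1. ∠SPV = 35°  [same arc SV]
2. ∠PVS = 74°  [△PSV]
3. ∠PUS = 106°  [cyclic PUSV, opposite ∠U+∠V]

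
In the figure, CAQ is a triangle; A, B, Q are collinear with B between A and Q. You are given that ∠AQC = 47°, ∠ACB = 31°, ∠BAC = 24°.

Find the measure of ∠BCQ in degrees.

∠BCQ = 78°

1. ∠BQC = 47°  [B on ray QA]
2. ∠ABC = 125°  [△CAB]
3. ∠CBQ = 55°  [linear pair at B on AQ]
4. ∠BCQ = 78°  [△CBQ]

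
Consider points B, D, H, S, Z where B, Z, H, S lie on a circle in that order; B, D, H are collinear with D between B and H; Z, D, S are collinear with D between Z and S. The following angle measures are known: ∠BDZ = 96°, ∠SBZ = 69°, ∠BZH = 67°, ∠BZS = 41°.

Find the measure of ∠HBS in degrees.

∠HBS = 26°

1. ∠HDS = 96°  [vertical angles at D]
2. ∠BSZ = 70°  [△BZS]
3. ∠BDS = 84°  [linear pair at D on BH]
4. ∠HBS = 26°  [△BDS]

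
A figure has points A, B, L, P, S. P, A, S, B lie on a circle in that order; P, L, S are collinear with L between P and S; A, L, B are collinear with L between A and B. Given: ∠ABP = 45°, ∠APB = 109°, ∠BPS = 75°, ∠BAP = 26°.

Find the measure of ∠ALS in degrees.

∠ALS = 60°

1. ∠ASP = 45°  [same arc PA]
2. ∠BAS = 75°  [same arc SB]
3. ∠ALS = 60°  [△ALS]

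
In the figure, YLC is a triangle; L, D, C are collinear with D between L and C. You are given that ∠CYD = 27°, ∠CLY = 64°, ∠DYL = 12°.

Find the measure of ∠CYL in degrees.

∠CYL = 39°

1. ∠DLY = 64°  [D on ray LC]
2. ∠LDY = 104°  [△YLD]
3. ∠CDY = 76°  [linear pair at D on LC]
4. ∠DCY = 77°  [△YDC]
5. ∠LCY = 77°  [D on ray CL]
6. ∠CYL = 39°  [△YLC]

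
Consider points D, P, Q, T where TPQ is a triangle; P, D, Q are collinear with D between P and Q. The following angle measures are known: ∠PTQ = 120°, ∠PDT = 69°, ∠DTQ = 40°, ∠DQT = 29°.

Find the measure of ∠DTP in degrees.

∠DTP = 80°

1. ∠PQT = 29°  [D on ray QP]
2. ∠QPT = 31°  [△TPQ]
3. ∠DPT = 31°  [D on ray PQ]
4. ∠DTP = 80°  [△TPD]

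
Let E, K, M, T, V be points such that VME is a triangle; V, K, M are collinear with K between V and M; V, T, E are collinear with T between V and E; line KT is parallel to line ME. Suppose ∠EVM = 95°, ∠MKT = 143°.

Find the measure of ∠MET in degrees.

∠MET = 48°

1. ∠KVT = 95°  [K on VM, T on VE]
2. ∠TKV = 37°  [linear pair at K on VM]
3. ∠KTV = 48°  [△VKT]
4. ∠ETK = 132°  [linear pair at T on VE]
5. ∠MET = 48°  [KT∥ME, co-interior at E–T]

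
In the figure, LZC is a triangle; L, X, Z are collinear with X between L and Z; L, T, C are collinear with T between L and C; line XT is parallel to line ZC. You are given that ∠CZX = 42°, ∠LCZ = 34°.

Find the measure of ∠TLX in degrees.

1. ∠CZL = 42°  [X on ray ZL]
2. ∠CLZ = 104°  [△LZC]
3. ∠TLX = 104°  [X on LZ, T on LC]

∠TLX = 104°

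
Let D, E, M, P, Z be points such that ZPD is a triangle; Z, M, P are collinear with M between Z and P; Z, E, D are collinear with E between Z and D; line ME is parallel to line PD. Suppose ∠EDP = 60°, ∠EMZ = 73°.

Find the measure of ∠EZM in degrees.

∠EZM = 47°

1. ∠PDZ = 60°  [E on ray DZ]
2. ∠DPZ = 73°  [ME∥PD, corresponding at M]
3. ∠DZP = 47°  [△ZPD]
4. ∠EZM = 47°  [M on ZP, E on ZD]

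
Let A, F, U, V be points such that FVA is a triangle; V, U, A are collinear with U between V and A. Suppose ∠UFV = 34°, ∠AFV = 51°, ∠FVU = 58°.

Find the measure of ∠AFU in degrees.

∠AFU = 17°

1. ∠FUV = 88°  [△FVU]
2. ∠AVF = 58°  [U on ray VA]
3. ∠AUF = 92°  [linear pair at U on VA]
4. ∠FAV = 71°  [△FVA]
5. ∠FAU = 71°  [U on ray AV]
6. ∠AFU = 17°  [△FUA]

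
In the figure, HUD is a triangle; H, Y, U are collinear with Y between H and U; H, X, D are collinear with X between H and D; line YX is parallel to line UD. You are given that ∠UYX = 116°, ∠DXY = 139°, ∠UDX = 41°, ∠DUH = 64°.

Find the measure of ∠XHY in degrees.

1. ∠HYX = 64°  [linear pair at Y on HU]
2. ∠HXY = 41°  [linear pair at X on HD]
3. ∠XHY = 75°  [△HYX]

∠XHY = 75°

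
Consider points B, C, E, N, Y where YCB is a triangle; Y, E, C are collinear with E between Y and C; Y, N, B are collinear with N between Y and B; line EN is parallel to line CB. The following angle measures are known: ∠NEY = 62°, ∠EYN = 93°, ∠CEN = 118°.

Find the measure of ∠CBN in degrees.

1. ∠ENY = 25°  [△YEN]
2. ∠BNE = 155°  [linear pair at N on YB]
3. ∠CBN = 25°  [EN∥CB, co-interior at B–N]

∠CBN = 25°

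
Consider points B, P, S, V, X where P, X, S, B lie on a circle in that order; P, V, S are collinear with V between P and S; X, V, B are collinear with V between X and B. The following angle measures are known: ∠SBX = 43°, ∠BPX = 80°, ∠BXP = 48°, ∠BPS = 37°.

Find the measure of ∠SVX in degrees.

∠SVX = 91°

1. ∠SPX = 43°  [same arc XS]
2. ∠PVX = 89°  [△PVX]
3. ∠SVX = 91°  [linear pair at V on PS]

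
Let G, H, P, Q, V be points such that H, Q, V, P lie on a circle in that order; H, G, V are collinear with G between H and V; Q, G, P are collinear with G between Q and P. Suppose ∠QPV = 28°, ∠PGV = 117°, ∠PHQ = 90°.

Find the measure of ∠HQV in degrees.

∠HQV = 97°

1. ∠QHV = 28°  [same arc QV]
2. ∠HGQ = 117°  [vertical angles at G]
3. ∠PVQ = 90°  [cyclic HQVP, opposite ∠H+∠V]
4. ∠QGV = 63°  [linear pair at G on HV]
5. ∠PQV = 62°  [△QVP]
6. ∠HVQ = 55°  [△QGV]
7. ∠HQV = 97°  [△HQV]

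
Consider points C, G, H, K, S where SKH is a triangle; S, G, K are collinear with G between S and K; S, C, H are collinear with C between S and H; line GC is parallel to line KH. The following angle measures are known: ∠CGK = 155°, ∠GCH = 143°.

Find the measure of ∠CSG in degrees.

1. ∠CGS = 25°  [linear pair at G on SK]
2. ∠GCS = 37°  [linear pair at C on SH]
3. ∠CSG = 118°  [△SGC]

∠CSG = 118°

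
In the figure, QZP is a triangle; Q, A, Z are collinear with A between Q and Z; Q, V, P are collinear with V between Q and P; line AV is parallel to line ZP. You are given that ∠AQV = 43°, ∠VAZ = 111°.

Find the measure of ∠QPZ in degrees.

∠QPZ = 68°

1. ∠QAV = 69°  [linear pair at A on QZ]
2. ∠AVQ = 68°  [△QAV]
3. ∠QPZ = 68°  [AV∥ZP, corresponding at V]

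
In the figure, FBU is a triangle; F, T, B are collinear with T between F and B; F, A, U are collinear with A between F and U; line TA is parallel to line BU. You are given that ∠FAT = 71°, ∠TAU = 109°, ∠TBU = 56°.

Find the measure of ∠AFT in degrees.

∠AFT = 53°

1. ∠BUF = 71°  [TA∥BU, corresponding at A]
2. ∠FBU = 56°  [T on ray BF]
3. ∠BFU = 53°  [△FBU]
4. ∠AFT = 53°  [T on FB, A on FU]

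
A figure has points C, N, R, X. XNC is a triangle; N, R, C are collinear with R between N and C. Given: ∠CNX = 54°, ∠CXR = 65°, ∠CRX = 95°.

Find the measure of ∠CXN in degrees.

1. ∠RCX = 20°  [△XRC]
2. ∠NCX = 20°  [R on ray CN]
3. ∠CXN = 106°  [△XNC]

∠CXN = 106°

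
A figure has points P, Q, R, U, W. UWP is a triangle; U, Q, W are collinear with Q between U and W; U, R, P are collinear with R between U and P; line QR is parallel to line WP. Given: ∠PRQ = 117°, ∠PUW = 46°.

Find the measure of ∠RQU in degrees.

∠RQU = 71°

1. ∠QRU = 63°  [linear pair at R on UP]
2. ∠QUR = 46°  [Q on UW, R on UP]
3. ∠RQU = 71°  [△UQR]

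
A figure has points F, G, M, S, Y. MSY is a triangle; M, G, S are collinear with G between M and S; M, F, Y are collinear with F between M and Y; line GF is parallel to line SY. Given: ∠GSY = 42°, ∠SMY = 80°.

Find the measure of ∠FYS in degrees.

1. ∠MSY = 42°  [G on ray SM]
2. ∠MYS = 58°  [△MSY]
3. ∠FYS = 58°  [F on ray YM]

∠FYS = 58°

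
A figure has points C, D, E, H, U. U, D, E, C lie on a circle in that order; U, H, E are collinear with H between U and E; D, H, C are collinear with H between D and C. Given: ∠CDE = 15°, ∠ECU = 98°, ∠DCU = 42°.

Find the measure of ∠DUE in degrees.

1. ∠EDU = 82°  [cyclic UDEC, opposite ∠D+∠C]
2. ∠DEU = 42°  [same arc UD]
3. ∠DUE = 56°  [△UDE]

∠DUE = 56°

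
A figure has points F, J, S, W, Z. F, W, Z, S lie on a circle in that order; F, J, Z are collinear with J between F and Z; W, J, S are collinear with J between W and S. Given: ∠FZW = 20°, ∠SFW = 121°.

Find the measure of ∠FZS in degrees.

∠FZS = 39°

1. ∠FSW = 20°  [same arc FW]
2. ∠FWS = 39°  [△FWS]
3. ∠FZS = 39°  [same arc FS]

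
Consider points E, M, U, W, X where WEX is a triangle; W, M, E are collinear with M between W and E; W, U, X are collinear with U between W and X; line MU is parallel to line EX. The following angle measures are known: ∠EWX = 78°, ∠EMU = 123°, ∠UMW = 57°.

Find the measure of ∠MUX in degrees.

1. ∠MWU = 78°  [M on WE, U on WX]
2. ∠MUW = 45°  [△WMU]
3. ∠MUX = 135°  [linear pair at U on WX]

∠MUX = 135°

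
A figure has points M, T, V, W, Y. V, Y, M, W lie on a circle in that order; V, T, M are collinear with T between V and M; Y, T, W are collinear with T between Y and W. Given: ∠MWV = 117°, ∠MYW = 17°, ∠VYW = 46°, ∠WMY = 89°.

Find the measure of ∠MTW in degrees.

1. ∠MWY = 74°  [△YMW]
2. ∠VMW = 46°  [same arc VW]
3. ∠MTW = 60°  [△MTW]

∠MTW = 60°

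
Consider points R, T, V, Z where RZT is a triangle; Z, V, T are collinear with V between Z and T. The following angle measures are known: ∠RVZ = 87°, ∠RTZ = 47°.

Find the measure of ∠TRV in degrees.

1. ∠RVT = 93°  [linear pair at V on ZT]
2. ∠RTV = 47°  [V on ray TZ]
3. ∠TRV = 40°  [△RVT]

∠TRV = 40°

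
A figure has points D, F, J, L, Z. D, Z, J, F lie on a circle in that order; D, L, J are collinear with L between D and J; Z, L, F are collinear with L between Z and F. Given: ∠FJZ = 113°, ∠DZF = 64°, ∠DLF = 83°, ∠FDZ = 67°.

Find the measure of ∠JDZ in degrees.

1. ∠DJF = 64°  [same arc DF]
2. ∠FLJ = 97°  [linear pair at L on DJ]
3. ∠JFZ = 19°  [△JLF]
4. ∠JDZ = 19°  [same arc ZJ]

∠JDZ = 19°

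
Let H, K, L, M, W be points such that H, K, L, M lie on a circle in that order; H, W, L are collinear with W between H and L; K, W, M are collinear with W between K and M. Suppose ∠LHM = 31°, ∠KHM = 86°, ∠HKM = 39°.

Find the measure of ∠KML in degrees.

∠KML = 55°

1. ∠LKM = 31°  [same arc LM]
2. ∠KLM = 94°  [cyclic HKLM, opposite ∠H+∠L]
3. ∠KML = 55°  [△KLM]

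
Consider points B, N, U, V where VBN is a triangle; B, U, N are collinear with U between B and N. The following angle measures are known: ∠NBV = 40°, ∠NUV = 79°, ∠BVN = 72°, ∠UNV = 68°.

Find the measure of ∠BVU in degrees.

∠BVU = 39°

1. ∠UBV = 40°  [U on ray BN]
2. ∠BUV = 101°  [linear pair at U on BN]
3. ∠BVU = 39°  [△VBU]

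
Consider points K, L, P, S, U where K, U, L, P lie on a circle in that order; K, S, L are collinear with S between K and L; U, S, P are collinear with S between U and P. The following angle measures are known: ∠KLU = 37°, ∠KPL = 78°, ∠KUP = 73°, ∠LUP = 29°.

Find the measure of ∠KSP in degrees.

1. ∠KPU = 37°  [same arc KU]
2. ∠LKP = 29°  [same arc LP]
3. ∠KSP = 114°  [△KSP]

∠KSP = 114°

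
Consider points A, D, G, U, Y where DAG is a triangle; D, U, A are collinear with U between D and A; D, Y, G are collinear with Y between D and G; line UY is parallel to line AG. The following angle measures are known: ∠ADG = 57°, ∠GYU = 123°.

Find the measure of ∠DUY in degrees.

1. ∠UDY = 57°  [U on DA, Y on DG]
2. ∠DYU = 57°  [linear pair at Y on DG]
3. ∠DUY = 66°  [△DUY]

∠DUY = 66°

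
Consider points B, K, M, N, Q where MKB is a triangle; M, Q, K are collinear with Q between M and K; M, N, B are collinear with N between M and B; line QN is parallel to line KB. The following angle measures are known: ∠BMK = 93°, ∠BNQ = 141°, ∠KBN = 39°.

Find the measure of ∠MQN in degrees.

∠MQN = 48°

1. ∠NMQ = 93°  [Q on MK, N on MB]
2. ∠MNQ = 39°  [linear pair at N on MB]
3. ∠MQN = 48°  [△MQN]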